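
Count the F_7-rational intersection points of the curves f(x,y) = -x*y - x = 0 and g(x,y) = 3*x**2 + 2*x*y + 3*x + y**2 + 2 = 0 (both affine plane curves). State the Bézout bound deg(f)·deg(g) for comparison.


Common zeros: {(1, 6)}; count = 1; Bézout bound = 4.

deg(f) = 2, deg(g) = 2, so Bézout bound = 4.
Scan x ∈ F_7. For each x, list the y ∈ F_7 with f(x, y) ≡ 0 and those with g(x, y) ≡ 0 (mod 7); the common zeros in that column are the intersection.
  x = 0: f ≡ 0 at y ∈ {0, 1, 2, 3, 4, 5, 6}; g ≡ 0 at y ∈ ∅; common: ∅.
  x = 1: f ≡ 0 at y ∈ {6}; g ≡ 0 at y ∈ {6}; common: {6}.
  x = 2: f ≡ 0 at y ∈ {6}; g ≡ 0 at y ∈ ∅; common: ∅.
  x = 3: f ≡ 0 at y ∈ {6}; g ≡ 0 at y ∈ ∅; common: ∅.
  x = 4: f ≡ 0 at y ∈ {6}; g ≡ 0 at y ∈ ∅; common: ∅.
  x = 5: f ≡ 0 at y ∈ {6}; g ≡ 0 at y ∈ ∅; common: ∅.
  x = 6: f ≡ 0 at y ∈ {6}; g ≡ 0 at y ∈ ∅; common: ∅.
Collecting: common zeros = {(1, 6)}, so the count is 1.
Comparison with the Bézout bound: 1 ≤ 4 = deg(f)·deg(g), as expected for curves with no common component (the affine F_7-count falls short of the bound because intersections may lie at infinity, over extension fields, or carry multiplicity).


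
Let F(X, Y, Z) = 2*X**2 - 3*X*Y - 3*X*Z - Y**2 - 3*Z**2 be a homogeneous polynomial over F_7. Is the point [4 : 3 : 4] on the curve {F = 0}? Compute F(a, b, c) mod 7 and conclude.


F(4,3,4) ≡ 3 (mod 7); P is NOT on the curve.

Evaluate F(4, 3, 4) term-by-term (mod 7).
  2*X**2 ↦ 2·16·1·1 = 32
  -3*X*Y ↦ -3·4·3·1 = -36
  -3*X*Z ↦ -3·4·1·4 = -48
  -Y**2 ↦ -1·1·9·1 = -9
  -3*Z**2 ↦ -3·1·1·16 = -48
Sum: F(4, 3, 4) = (32) + (-36) + (-48) + (-9) + (-48) = -109.
Reducing mod 7: -109 ≡ 3 (mod 7).
Since F(a, b, c) ≡ 3 ≠ 0 (mod 7), P does NOT lie on the curve.


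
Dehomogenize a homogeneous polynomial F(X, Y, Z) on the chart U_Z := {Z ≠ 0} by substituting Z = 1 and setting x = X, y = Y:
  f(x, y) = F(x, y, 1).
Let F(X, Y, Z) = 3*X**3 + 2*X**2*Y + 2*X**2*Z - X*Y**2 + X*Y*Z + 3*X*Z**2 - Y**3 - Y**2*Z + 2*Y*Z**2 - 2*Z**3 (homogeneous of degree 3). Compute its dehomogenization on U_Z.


f(x, y) = 3*x**3 + 2*x**2*y + 2*x**2 - x*y**2 + x*y + 3*x - y**3 - y**2 + 2*y - 2

On U_Z we set Z = 1. Each monomial c·X^i·Y^j·Z^k in F becomes c·x^i·y^j·1^k = c·x^i·y^j.
Substituting Z = 1: F(X, Y, 1) = 3*x**3 + 2*x**2*y + 2*x**2 - x*y**2 + x*y + 3*x - y**3 - y**2 + 2*y - 2.
Note: deg(f) ≤ deg(F) = 3; strict inequality happens when F is divisible by Z (lost terms).


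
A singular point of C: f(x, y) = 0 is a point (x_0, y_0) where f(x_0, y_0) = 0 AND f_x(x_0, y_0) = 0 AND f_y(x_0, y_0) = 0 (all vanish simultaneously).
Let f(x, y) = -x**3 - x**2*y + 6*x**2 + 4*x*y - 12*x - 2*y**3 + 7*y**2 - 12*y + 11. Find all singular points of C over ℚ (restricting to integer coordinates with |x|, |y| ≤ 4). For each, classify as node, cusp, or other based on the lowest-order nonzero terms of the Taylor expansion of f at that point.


Singular points: {(2, 1)}; classification: node.

Compute partial derivatives:
  f_x = -3*x**2 - 2*x*y + 12*x + 4*y - 12.
  f_y = -x**2 + 4*x - 6*y**2 + 14*y - 12.
Scan x_0 ∈ {−4, ..., 4}. For each x_0, f_y(x_0, y) is a polynomial in y; find its integer roots y ∈ {−4, ..., 4}, then test f_x and f at those candidates.
  x = -4: f_y(-4, y) = -6*y**2 + 14*y - 44; no integer root y with |y| ≤ 4.
  x = -3: f_y(-3, y) = -6*y**2 + 14*y - 33; no integer root y with |y| ≤ 4.
  x = -2: f_y(-2, y) = -6*y**2 + 14*y - 24; no integer root y with |y| ≤ 4.
  x = -1: f_y(-1, y) = -6*y**2 + 14*y - 17; no integer root y with |y| ≤ 4.
  x = 0: f_y(0, y) = -6*y**2 + 14*y - 12; no integer root y with |y| ≤ 4.
  x = 1: f_y(1, y) = -6*y**2 + 14*y - 9; no integer root y with |y| ≤ 4.
  x = 2: f_y(2, y) = -6*y**2 + 14*y - 8; vanishes at y ∈ {1}. (2, 1): f_x = 0, f = 0 — SINGULAR.
  x = 3: f_y(3, y) = -6*y**2 + 14*y - 9; no integer root y with |y| ≤ 4.
  x = 4: f_y(4, y) = -6*y**2 + 14*y - 12; no integer root y with |y| ≤ 4.
Only singular point on the grid: (2, 1).
Classify: substitute x = 2 + u, y = 1 + v and expand: f = -u**3 - u**2*v - u**2 - 2*v**3 + v**2.
No constant or linear terms (consistent with a singular point). Quadratic part: -u**2 + v**2. Cubic part: -u**3 - u**2*v - 2*v**3.
The quadratic part v**2 - u**2 = (v − u)(v + u) splits into two distinct linear factors, so there are two distinct tangent lines y − 1 = ±(x − 2) — this is a node (ordinary double point).
Classification: node.


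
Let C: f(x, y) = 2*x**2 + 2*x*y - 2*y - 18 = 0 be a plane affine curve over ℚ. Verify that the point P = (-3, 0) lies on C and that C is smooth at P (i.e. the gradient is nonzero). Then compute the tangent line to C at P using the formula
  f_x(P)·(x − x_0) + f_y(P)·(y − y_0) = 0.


Tangent line at P: -12*x - 8*y - 36 = 0.

Step 1: f(-3, 0) = 0, so P lies on C.
Step 2: partial derivatives
  f_x(x, y) = 4*x + 2*y, f_y(x, y) = 2*x - 2.
  f_x(P) = -12, f_y(P) = -8 (gradient nonzero, so P is smooth).
Step 3: tangent line at P: -12·(x − -3) + -8·(y − 0) = 0.
Expanding: -12*x - 8*y - 36 = 0.


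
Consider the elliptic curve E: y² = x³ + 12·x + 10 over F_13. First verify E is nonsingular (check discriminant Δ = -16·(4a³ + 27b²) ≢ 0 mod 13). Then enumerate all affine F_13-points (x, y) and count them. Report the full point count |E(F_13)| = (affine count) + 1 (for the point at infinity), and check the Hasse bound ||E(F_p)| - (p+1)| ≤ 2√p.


Affine points = {(0, 6), (0, 7), (1, 6), (1, 7), (2, 4), (2, 9), (5, 0), (6, 5), (6, 8), (10, 5), (10, 8), (11, 2), (11, 11), (12, 6), (12, 7)}; affine count = 15; |E(F_13)| = 16.

Discriminant check: Δ ∝ 4a³ + 27b² = 4·12³ + 27·10² = 4·1728 + 27·100 ≡ 5 (mod 13). Nonzero ⇒ E is nonsingular.
For each x ∈ F_13, compute rhs = x³ + 12·x + 10 mod 13, then count y ∈ F_13 with y² ≡ rhs.
  x = 0: rhs = 10, matching y values: 6, 7 (2 points).
  x = 1: rhs = 10, matching y values: 6, 7 (2 points).
  x = 2: rhs = 3, matching y values: 4, 9 (2 points).
  x = 3: rhs = 8, matching y values: none (0 points).
  x = 4: rhs = 5, matching y values: none (0 points).
  x = 5: rhs = 0, matching y values: 0 (1 points).
  x = 6: rhs = 12, matching y values: 5, 8 (2 points).
  x = 7: rhs = 8, matching y values: none (0 points).
  x = 8: rhs = 7, matching y values: none (0 points).
  x = 9: rhs = 2, matching y values: none (0 points).
  x = 10: rhs = 12, matching y values: 5, 8 (2 points).
  x = 11: rhs = 4, matching y values: 2, 11 (2 points).
  x = 12: rhs = 10, matching y values: 6, 7 (2 points).
Total affine count: 15.
Full point count |E(F_13)| = 15 + 1 = 16.
Hasse bound: |16 − (13+1)| = |2| = 2 ≤ 2√13 ≈ 7.2111 ✓.


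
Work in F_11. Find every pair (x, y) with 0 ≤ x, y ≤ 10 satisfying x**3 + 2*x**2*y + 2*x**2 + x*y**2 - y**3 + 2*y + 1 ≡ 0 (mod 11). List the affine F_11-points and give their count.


Affine F_11-points: {(0, 4), (0, 8), (0, 10), (3, 4), (4, 5), (5, 0), (7, 6), (9, 4), (10, 3)}; count = 9.

For each of the 121 pairs (x, y) ∈ F_11², evaluate f(x, y) mod 11. Record the zeros.
  x = 0: [0↦1, 1↦2, 2↦8, 3↦2, 4↦0, 5↦7, 6↦6, 7↦2, 8↦0, 9↦5, 10↦0]  zeros at y ∈ {4, 8, 10}
  x = 1: [0↦4, 1↦8, 2↦8, 3↦9, 4↦5, 5↦1, 6↦2, 7↦2, 8↦6, 9↦8, 10↦2]  zeros at y ∈ ∅
  x = 2: [0↦6, 1↦6, 2↦4, 3↦5, 4↦3, 5↦3, 6↦10, 7↦7, 8↦10, 9↦2, 10↦10]  zeros at y ∈ ∅
  x = 3: [0↦2, 1↦2, 2↦2, 3↦7, 4↦0, 5↦8, 6↦3, 7↦1, 8↦7, 9↦4, 10↦8]  zeros at y ∈ {4}
  x = 4: [0↦9, 1↦2, 2↦8, 3↦10, 4↦2, 5↦0, 6↦9, 7↦1, 8↦3, 9↦9, 10↦2]  zeros at y ∈ {5}
  x = 5: [0↦0, 1↦1, 2↦6, 3↦9, 4↦4, 5↦7, 6↦1, 7↦2, 8↦4, 9↦1, 10↦9]  zeros at y ∈ {0}
  x = 6: [0↦3, 1↦5, 2↦2, 3↦10, 4↦1, 5↦2, 6↦7, 7↦10, 8↦5, 9↦8, 10↦2]  zeros at y ∈ ∅
  x = 7: [0↦2, 1↦9, 2↦2, 3↦8, 4↦10, 5↦2, 6↦0, 7↦9, 8↦1, 9↦3, 10↦9]  zeros at y ∈ {6}
  x = 8: [0↦3, 1↦8, 2↦1, 3↦9, 4↦4, 5↦2, 6↦8, 7↦5, 8↦9, 9↦3, 10↦3]  zeros at y ∈ ∅
  x = 9: [0↦1, 1↦8, 2↦5, 3↦8, 4↦0, 5↦8, 6↦4, 7↦4, 8↦2, 9↦3, 10↦1]  zeros at y ∈ {4}
  x = 10: [0↦2, 1↦4, 2↦9, 3↦0, 4↦4, 5↦4, 6↦5, 7↦1, 8↦8, 9↦9, 10↦9]  zeros at y ∈ {3}
Collecting zeros: affine points = {(0, 4), (0, 8), (0, 10), (3, 4), (4, 5), (5, 0), (7, 6), (9, 4), (10, 3)}.
Total count |C(F_11)_aff| = 9.


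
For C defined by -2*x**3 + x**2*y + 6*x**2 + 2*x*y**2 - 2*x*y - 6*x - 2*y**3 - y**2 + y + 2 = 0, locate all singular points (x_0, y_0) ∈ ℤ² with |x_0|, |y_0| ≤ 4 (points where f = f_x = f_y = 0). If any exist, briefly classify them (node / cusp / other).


Singular points: {(1, 0)}; classification: cusp.

Compute partial derivatives:
  f_x = -6*x**2 + 2*x*y + 12*x + 2*y**2 - 2*y - 6.
  f_y = x**2 + 4*x*y - 2*x - 6*y**2 - 2*y + 1.
Scan x_0 ∈ {−4, ..., 4}. For each x_0, f_y(x_0, y) is a polynomial in y; find its integer roots y ∈ {−4, ..., 4}, then test f_x and f at those candidates.
  x = -4: f_y(-4, y) = -6*y**2 - 18*y + 25; no integer root y with |y| ≤ 4.
  x = -3: f_y(-3, y) = -6*y**2 - 14*y + 16; no integer root y with |y| ≤ 4.
  x = -2: f_y(-2, y) = -6*y**2 - 10*y + 9; no integer root y with |y| ≤ 4.
  x = -1: f_y(-1, y) = -6*y**2 - 6*y + 4; no integer root y with |y| ≤ 4.
  x = 0: f_y(0, y) = -6*y**2 - 2*y + 1; no integer root y with |y| ≤ 4.
  x = 1: f_y(1, y) = -6*y**2 + 2*y; vanishes at y ∈ {0}. (1, 0): f_x = 0, f = 0 — SINGULAR.
  x = 2: f_y(2, y) = -6*y**2 + 6*y + 1; no integer root y with |y| ≤ 4.
  x = 3: f_y(3, y) = -6*y**2 + 10*y + 4; vanishes at y ∈ {2}. (3, 2): f_x = -8 ≠ 0.
  x = 4: f_y(4, y) = -6*y**2 + 14*y + 9; no integer root y with |y| ≤ 4.
Only singular point on the grid: (1, 0).
Classify: substitute x = 1 + u, y = 0 + v and expand: f = -2*u**3 + u**2*v + 2*u*v**2 - 2*v**3 + v**2.
No constant or linear terms (consistent with a singular point). Quadratic part: v**2. Cubic part: -2*u**3 + u**2*v + 2*u*v**2 - 2*v**3.
The quadratic part v**2 is a perfect square, so there is a single (double) tangent line v = 0, i.e. y = 0. Restricting the cubic part to that line (v = 0) leaves -2*u**3 ≠ 0, so f is not divisible by v and the branch is v² ≈ 2*u**3 to lowest order — this is a cusp.
Classification: cusp.


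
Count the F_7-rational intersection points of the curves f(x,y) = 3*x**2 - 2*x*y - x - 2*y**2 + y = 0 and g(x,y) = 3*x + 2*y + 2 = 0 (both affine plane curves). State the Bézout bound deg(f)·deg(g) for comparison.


Common zeros: ∅; count = 0; Bézout bound = 2.

deg(f) = 2, deg(g) = 1, so Bézout bound = 2.
Scan x ∈ F_7. For each x, list the y ∈ F_7 with f(x, y) ≡ 0 and those with g(x, y) ≡ 0 (mod 7); the common zeros in that column are the intersection.
  x = 0: f ≡ 0 at y ∈ {0, 4}; g ≡ 0 at y ∈ {6}; common: ∅.
  x = 1: f ≡ 0 at y ∈ ∅; g ≡ 0 at y ∈ {1}; common: ∅.
  x = 2: f ≡ 0 at y ∈ ∅; g ≡ 0 at y ∈ {3}; common: ∅.
  x = 3: f ≡ 0 at y ∈ {4}; g ≡ 0 at y ∈ {5}; common: ∅.
  x = 4: f ≡ 0 at y ∈ {1, 6}; g ≡ 0 at y ∈ {0}; common: ∅.
  x = 5: f ≡ 0 at y ∈ {0, 6}; g ≡ 0 at y ∈ {2}; common: ∅.
  x = 6: f ≡ 0 at y ∈ ∅; g ≡ 0 at y ∈ {4}; common: ∅.
Collecting: common zeros = ∅, so the count is 0.
Comparison with the Bézout bound: 0 ≤ 2 = deg(f)·deg(g), as expected for curves with no common component (the affine F_7-count falls short of the bound because intersections may lie at infinity, over extension fields, or carry multiplicity).


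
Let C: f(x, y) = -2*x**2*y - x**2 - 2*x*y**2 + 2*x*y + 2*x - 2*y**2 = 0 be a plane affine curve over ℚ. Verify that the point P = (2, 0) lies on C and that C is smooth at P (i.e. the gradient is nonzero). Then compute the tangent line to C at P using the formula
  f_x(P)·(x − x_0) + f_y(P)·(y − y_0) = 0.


Tangent line at P: -2*x - 4*y + 4 = 0.

Step 1: f(2, 0) = 0, so P lies on C.
Step 2: partial derivatives
  f_x(x, y) = -4*x*y - 2*x - 2*y**2 + 2*y + 2, f_y(x, y) = -2*x**2 - 4*x*y + 2*x - 4*y.
  f_x(P) = -2, f_y(P) = -4 (gradient nonzero, so P is smooth).
Step 3: tangent line at P: -2·(x − 2) + -4·(y − 0) = 0.
Expanding: -2*x - 4*y + 4 = 0.


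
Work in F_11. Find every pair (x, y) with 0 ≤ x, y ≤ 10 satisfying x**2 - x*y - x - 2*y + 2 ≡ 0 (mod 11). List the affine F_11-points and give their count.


Affine F_11-points: {(0, 1), (1, 8), (2, 1), (3, 6), (4, 6), (5, 0), (6, 4), (7, 0), (8, 8), (10, 4)}; count = 10.

For each of the 121 pairs (x, y) ∈ F_11², evaluate f(x, y) mod 11. Record the zeros.
  x = 0: [0↦2, 1↦0, 2↦9, 3↦7, 4↦5, 5↦3, 6↦1, 7↦10, 8↦8, 9↦6, 10↦4]  zeros at y ∈ {1}
  x = 1: [0↦2, 1↦10, 2↦7, 3↦4, 4↦1, 5↦9, 6↦6, 7↦3, 8↦0, 9↦8, 10↦5]  zeros at y ∈ {8}
  x = 2: [0↦4, 1↦0, 2↦7, 3↦3, 4↦10, 5↦6, 6↦2, 7↦9, 8↦5, 9↦1, 10↦8]  zeros at y ∈ {1}
  x = 3: [0↦8, 1↦3, 2↦9, 3↦4, 4↦10, 5↦5, 6↦0, 7↦6, 8↦1, 9↦7, 10↦2]  zeros at y ∈ {6}
  x = 4: [0↦3, 1↦8, 2↦2, 3↦7, 4↦1, 5↦6, 6↦0, 7↦5, 8↦10, 9↦4, 10↦9]  zeros at y ∈ {6}
  x = 5: [0↦0, 1↦4, 2↦8, 3↦1, 4↦5, 5↦9, 6↦2, 7↦6, 8↦10, 9↦3, 10↦7]  zeros at y ∈ {0}
  x = 6: [0↦10, 1↦2, 2↦5, 3↦8, 4↦0, 5↦3, 6↦6, 7↦9, 8↦1, 9↦4, 10↦7]  zeros at y ∈ {4}
  x = 7: [0↦0, 1↦2, 2↦4, 3↦6, 4↦8, 5↦10, 6↦1, 7↦3, 8↦5, 9↦7, 10↦9]  zeros at y ∈ {0}
  x = 8: [0↦3, 1↦4, 2↦5, 3↦6, 4↦7, 5↦8, 6↦9, 7↦10, 8↦0, 9↦1, 10↦2]  zeros at y ∈ {8}
  x = 9: [0↦8, 1↦8, 2↦8, 3↦8, 4↦8, 5↦8, 6↦8, 7↦8, 8↦8, 9↦8, 10↦8]  zeros at y ∈ ∅
  x = 10: [0↦4, 1↦3, 2↦2, 3↦1, 4↦0, 5↦10, 6↦9, 7↦8, 8↦7, 9↦6, 10↦5]  zeros at y ∈ {4}
Collecting zeros: affine points = {(0, 1), (1, 8), (2, 1), (3, 6), (4, 6), (5, 0), (6, 4), (7, 0), (8, 8), (10, 4)}.
Total count |C(F_11)_aff| = 10.


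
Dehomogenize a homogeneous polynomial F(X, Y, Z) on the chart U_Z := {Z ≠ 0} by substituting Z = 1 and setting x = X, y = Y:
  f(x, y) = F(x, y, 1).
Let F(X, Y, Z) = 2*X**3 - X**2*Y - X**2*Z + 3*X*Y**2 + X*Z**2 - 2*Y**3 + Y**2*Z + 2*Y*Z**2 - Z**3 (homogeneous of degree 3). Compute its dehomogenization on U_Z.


f(x, y) = 2*x**3 - x**2*y - x**2 + 3*x*y**2 + x - 2*y**3 + y**2 + 2*y - 1

On U_Z we set Z = 1. Each monomial c·X^i·Y^j·Z^k in F becomes c·x^i·y^j·1^k = c·x^i·y^j.
Substituting Z = 1: F(X, Y, 1) = 2*x**3 - x**2*y - x**2 + 3*x*y**2 + x - 2*y**3 + y**2 + 2*y - 1.
Note: deg(f) ≤ deg(F) = 3; strict inequality happens when F is divisible by Z (lost terms).


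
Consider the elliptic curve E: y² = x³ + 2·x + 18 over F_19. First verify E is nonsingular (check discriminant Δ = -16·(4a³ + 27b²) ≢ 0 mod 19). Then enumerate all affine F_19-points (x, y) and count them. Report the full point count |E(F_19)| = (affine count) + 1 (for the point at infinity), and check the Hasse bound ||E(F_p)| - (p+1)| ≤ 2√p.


Affine points = {(2, 7), (2, 12), (5, 1), (5, 18), (9, 9), (9, 10), (14, 4), (14, 15), (16, 2), (16, 17), (17, 5), (17, 14)}; affine count = 12; |E(F_19)| = 13.

Discriminant check: Δ ∝ 4a³ + 27b² = 4·2³ + 27·18² = 4·8 + 27·324 ≡ 2 (mod 19). Nonzero ⇒ E is nonsingular.
For each x ∈ F_19, compute rhs = x³ + 2·x + 18 mod 19, then count y ∈ F_19 with y² ≡ rhs.
  x = 0: rhs = 18, matching y values: none (0 points).
  x = 1: rhs = 2, matching y values: none (0 points).
  x = 2: rhs = 11, matching y values: 7, 12 (2 points).
  x = 3: rhs = 13, matching y values: none (0 points).
  x = 4: rhs = 14, matching y values: none (0 points).
  x = 5: rhs = 1, matching y values: 1, 18 (2 points).
  x = 6: rhs = 18, matching y values: none (0 points).
  x = 7: rhs = 14, matching y values: none (0 points).
  x = 8: rhs = 14, matching y values: none (0 points).
  x = 9: rhs = 5, matching y values: 9, 10 (2 points).
  x = 10: rhs = 12, matching y values: none (0 points).
  x = 11: rhs = 3, matching y values: none (0 points).
  x = 12: rhs = 3, matching y values: none (0 points).
  x = 13: rhs = 18, matching y values: none (0 points).
  x = 14: rhs = 16, matching y values: 4, 15 (2 points).
  x = 15: rhs = 3, matching y values: none (0 points).
  x = 16: rhs = 4, matching y values: 2, 17 (2 points).
  x = 17: rhs = 6, matching y values: 5, 14 (2 points).
  x = 18: rhs = 15, matching y values: none (0 points).
Total affine count: 12.
Full point count |E(F_19)| = 12 + 1 = 13.
Hasse bound: |13 − (19+1)| = |-7| = 7 ≤ 2√19 ≈ 8.7178 ✓.


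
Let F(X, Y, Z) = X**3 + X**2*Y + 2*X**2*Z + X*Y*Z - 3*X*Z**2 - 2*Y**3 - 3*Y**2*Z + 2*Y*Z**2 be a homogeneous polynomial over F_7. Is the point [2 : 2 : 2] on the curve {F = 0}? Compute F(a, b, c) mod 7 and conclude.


F(2,2,2) ≡ 6 (mod 7); P is NOT on the curve.

Evaluate F(2, 2, 2) term-by-term (mod 7).
  X**3 ↦ 1·8·1·1 = 8
  X**2*Y ↦ 1·4·2·1 = 8
  2*X**2*Z ↦ 2·4·1·2 = 16
  X*Y*Z ↦ 1·2·2·2 = 8
  -3*X*Z**2 ↦ -3·2·1·4 = -24
  -2*Y**3 ↦ -2·1·8·1 = -16
  -3*Y**2*Z ↦ -3·1·4·2 = -24
  2*Y*Z**2 ↦ 2·1·2·4 = 16
Sum: F(2, 2, 2) = (8) + (8) + (16) + (8) + (-24) + (-16) + (-24) + (16) = -8.
Reducing mod 7: -8 ≡ 6 (mod 7).
Since F(a, b, c) ≡ 6 ≠ 0 (mod 7), P does NOT lie on the curve.


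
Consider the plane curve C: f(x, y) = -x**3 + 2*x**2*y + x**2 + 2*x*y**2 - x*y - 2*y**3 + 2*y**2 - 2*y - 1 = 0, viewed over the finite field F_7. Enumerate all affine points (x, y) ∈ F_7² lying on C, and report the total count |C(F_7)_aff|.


Affine F_7-points: {(0, 4), (1, 1), (2, 3), (2, 4), (3, 1), (4, 0), (4, 6), (6, 1)}; count = 8.

For each of the 49 pairs (x, y) ∈ F_7², evaluate f(x, y) mod 7. Record the zeros.
  x = 0: [0↦6, 1↦4, 2↦1, 3↦6, 4↦0, 5↦6, 6↦5]  zeros at y ∈ {4}
  x = 1: [0↦6, 1↦0, 2↦4, 3↦6, 4↦1, 5↦5, 6↦6]  zeros at y ∈ {1}
  x = 2: [0↦2, 1↦3, 2↦4, 3↦0, 4↦0, 5↦6, 6↦6]  zeros at y ∈ {3, 4}
  x = 3: [0↦2, 1↦0, 2↦2, 3↦3, 4↦5, 5↦3, 6↦6]  zeros at y ∈ {1}
  x = 4: [0↦0, 1↦6, 2↦6, 3↦2, 4↦3, 5↦4, 6↦0]  zeros at y ∈ {0, 6}
  x = 5: [0↦4, 1↦1, 2↦3, 3↦5, 4↦2, 5↦3, 6↦3]  zeros at y ∈ ∅
  x = 6: [0↦1, 1↦0, 2↦1, 3↦6, 4↦3, 5↦1, 6↦2]  zeros at y ∈ {1}
Collecting zeros: affine points = {(0, 4), (1, 1), (2, 3), (2, 4), (3, 1), (4, 0), (4, 6), (6, 1)}.
Total count |C(F_7)_aff| = 8.


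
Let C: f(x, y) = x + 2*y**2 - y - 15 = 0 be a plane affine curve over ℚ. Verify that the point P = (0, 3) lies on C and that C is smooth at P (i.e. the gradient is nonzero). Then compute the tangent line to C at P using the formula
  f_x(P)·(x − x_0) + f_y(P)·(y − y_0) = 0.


Tangent line at P: x + 11*y - 33 = 0.

Step 1: f(0, 3) = 0, so P lies on C.
Step 2: partial derivatives
  f_x(x, y) = 1, f_y(x, y) = 4*y - 1.
  f_x(P) = 1, f_y(P) = 11 (gradient nonzero, so P is smooth).
Step 3: tangent line at P: 1·(x − 0) + 11·(y − 3) = 0.
Expanding: x + 11*y - 33 = 0.


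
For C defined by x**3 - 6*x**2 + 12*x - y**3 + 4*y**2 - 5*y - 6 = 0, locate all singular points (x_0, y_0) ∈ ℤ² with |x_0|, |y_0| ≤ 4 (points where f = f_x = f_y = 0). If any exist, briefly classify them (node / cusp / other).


Singular points: {(2, 1)}; classification: cusp.

Compute partial derivatives:
  f_x = 3*x**2 - 12*x + 12.
  f_y = -3*y**2 + 8*y - 5.
Scan x_0 ∈ {−4, ..., 4}. For each x_0, f_y(x_0, y) is a polynomial in y; find its integer roots y ∈ {−4, ..., 4}, then test f_x and f at those candidates.
  x = -4: f_y(-4, y) = -3*y**2 + 8*y - 5; vanishes at y ∈ {1}. (-4, 1): f_x = 108 ≠ 0.
  x = -3: f_y(-3, y) = -3*y**2 + 8*y - 5; vanishes at y ∈ {1}. (-3, 1): f_x = 75 ≠ 0.
  x = -2: f_y(-2, y) = -3*y**2 + 8*y - 5; vanishes at y ∈ {1}. (-2, 1): f_x = 48 ≠ 0.
  x = -1: f_y(-1, y) = -3*y**2 + 8*y - 5; vanishes at y ∈ {1}. (-1, 1): f_x = 27 ≠ 0.
  x = 0: f_y(0, y) = -3*y**2 + 8*y - 5; vanishes at y ∈ {1}. (0, 1): f_x = 12 ≠ 0.
  x = 1: f_y(1, y) = -3*y**2 + 8*y - 5; vanishes at y ∈ {1}. (1, 1): f_x = 3 ≠ 0.
  x = 2: f_y(2, y) = -3*y**2 + 8*y - 5; vanishes at y ∈ {1}. (2, 1): f_x = 0, f = 0 — SINGULAR.
  x = 3: f_y(3, y) = -3*y**2 + 8*y - 5; vanishes at y ∈ {1}. (3, 1): f_x = 3 ≠ 0.
  x = 4: f_y(4, y) = -3*y**2 + 8*y - 5; vanishes at y ∈ {1}. (4, 1): f_x = 12 ≠ 0.
Only singular point on the grid: (2, 1).
Classify: substitute x = 2 + u, y = 1 + v and expand: f = u**3 - v**3 + v**2.
No constant or linear terms (consistent with a singular point). Quadratic part: v**2. Cubic part: u**3 - v**3.
The quadratic part v**2 is a perfect square, so there is a single (double) tangent line v = 0, i.e. y = 1. Restricting the cubic part to that line (v = 0) leaves u**3 ≠ 0, so f is not divisible by v and the branch is v² ≈ -u**3 to lowest order — this is a cusp.
Classification: cusp.


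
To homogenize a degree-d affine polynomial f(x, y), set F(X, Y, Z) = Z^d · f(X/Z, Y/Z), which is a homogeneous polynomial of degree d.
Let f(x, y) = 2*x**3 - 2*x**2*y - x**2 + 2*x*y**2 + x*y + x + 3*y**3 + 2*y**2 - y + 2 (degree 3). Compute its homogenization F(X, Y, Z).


F(X, Y, Z) = 2*X**3 - 2*X**2*Y - X**2*Z + 2*X*Y**2 + X*Y*Z + X*Z**2 + 3*Y**3 + 2*Y**2*Z - Y*Z**2 + 2*Z**3

deg(f) = 3.
Substitute x = X/Z, y = Y/Z into f, then multiply by Z^3.
  monomial 2·x^3·y^0 ↦ 2·X^3·Y^0·Z^0.
  monomial -2·x^2·y^1 ↦ -2·X^2·Y^1·Z^0.
  monomial -1·x^2·y^0 ↦ -1·X^2·Y^0·Z^1.
  monomial 2·x^1·y^2 ↦ 2·X^1·Y^2·Z^0.
  monomial 1·x^1·y^1 ↦ 1·X^1·Y^1·Z^1.
  monomial 1·x^1·y^0 ↦ 1·X^1·Y^0·Z^2.
  monomial 3·x^0·y^3 ↦ 3·X^0·Y^3·Z^0.
  monomial 2·x^0·y^2 ↦ 2·X^0·Y^2·Z^1.
  monomial -1·x^0·y^1 ↦ -1·X^0·Y^1·Z^2.
  monomial 2·x^0·y^0 ↦ 2·X^0·Y^0·Z^3.
Collecting: F(X, Y, Z) = 2*X**3 - 2*X**2*Y - X**2*Z + 2*X*Y**2 + X*Y*Z + X*Z**2 + 3*Y**3 + 2*Y**2*Z - Y*Z**2 + 2*Z**3.


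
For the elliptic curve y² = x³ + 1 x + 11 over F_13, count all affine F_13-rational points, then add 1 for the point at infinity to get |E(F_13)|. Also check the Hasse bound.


Affine points = {(1, 0), (4, 1), (4, 12), (6, 5), (6, 8), (7, 6), (7, 7), (11, 1), (11, 12), (12, 3), (12, 10)}; affine count = 11; |E(F_13)| = 12.

Discriminant check: Δ ∝ 4a³ + 27b² = 4·1³ + 27·11² = 4·1 + 27·121 ≡ 8 (mod 13). Nonzero ⇒ E is nonsingular.
For each x ∈ F_13, compute rhs = x³ + 1·x + 11 mod 13, then count y ∈ F_13 with y² ≡ rhs.
  x = 0: rhs = 11, matching y values: none (0 points).
  x = 1: rhs = 0, matching y values: 0 (1 points).
  x = 2: rhs = 8, matching y values: none (0 points).
  x = 3: rhs = 2, matching y values: none (0 points).
  x = 4: rhs = 1, matching y values: 1, 12 (2 points).
  x = 5: rhs = 11, matching y values: none (0 points).
  x = 6: rhs = 12, matching y values: 5, 8 (2 points).
  x = 7: rhs = 10, matching y values: 6, 7 (2 points).
  x = 8: rhs = 11, matching y values: none (0 points).
  x = 9: rhs = 8, matching y values: none (0 points).
  x = 10: rhs = 7, matching y values: none (0 points).
  x = 11: rhs = 1, matching y values: 1, 12 (2 points).
  x = 12: rhs = 9, matching y values: 3, 10 (2 points).
Total affine count: 11.
Full point count |E(F_13)| = 11 + 1 = 12.
Hasse bound: |12 − (13+1)| = |-2| = 2 ≤ 2√13 ≈ 7.2111 ✓.


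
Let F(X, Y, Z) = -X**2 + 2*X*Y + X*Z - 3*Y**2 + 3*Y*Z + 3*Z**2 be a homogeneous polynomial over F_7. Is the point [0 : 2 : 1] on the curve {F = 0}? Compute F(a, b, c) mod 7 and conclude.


F(0,2,1) ≡ 4 (mod 7); P is NOT on the curve.

Evaluate F(0, 2, 1) term-by-term (mod 7).
  -X**2 ↦ -1·0·1·1 = 0
  2*X*Y ↦ 2·0·2·1 = 0
  X*Z ↦ 1·0·1·1 = 0
  -3*Y**2 ↦ -3·1·4·1 = -12
  3*Y*Z ↦ 3·1·2·1 = 6
  3*Z**2 ↦ 3·1·1·1 = 3
Sum: F(0, 2, 1) = (0) + (0) + (0) + (-12) + (6) + (3) = -3.
Reducing mod 7: -3 ≡ 4 (mod 7).
Since F(a, b, c) ≡ 4 ≠ 0 (mod 7), P does NOT lie on the curve.


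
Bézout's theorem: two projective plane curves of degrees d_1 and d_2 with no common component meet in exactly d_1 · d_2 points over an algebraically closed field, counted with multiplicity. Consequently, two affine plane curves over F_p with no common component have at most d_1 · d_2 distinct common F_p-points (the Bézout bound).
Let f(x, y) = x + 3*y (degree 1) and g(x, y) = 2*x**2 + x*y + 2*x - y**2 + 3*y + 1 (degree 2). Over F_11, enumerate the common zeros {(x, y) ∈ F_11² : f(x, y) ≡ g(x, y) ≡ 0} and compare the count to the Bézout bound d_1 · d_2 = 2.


Common zeros: ∅; count = 0; Bézout bound = 2.

deg(f) = 1, deg(g) = 2, so Bézout bound = 2.
Scan x ∈ F_11. For each x, list the y ∈ F_11 with f(x, y) ≡ 0 and those with g(x, y) ≡ 0 (mod 11); the common zeros in that column are the intersection.
  x = 0: f ≡ 0 at y ∈ {0}; g ≡ 0 at y ∈ ∅; common: ∅.
  x = 1: f ≡ 0 at y ∈ {7}; g ≡ 0 at y ∈ {5, 10}; common: ∅.
  x = 2: f ≡ 0 at y ∈ {3}; g ≡ 0 at y ∈ {8}; common: ∅.
  x = 3: f ≡ 0 at y ∈ {10}; g ≡ 0 at y ∈ {2, 4}; common: ∅.
  x = 4: f ≡ 0 at y ∈ {6}; g ≡ 0 at y ∈ {8, 10}; common: ∅.
  x = 5: f ≡ 0 at y ∈ {2}; g ≡ 0 at y ∈ {4}; common: ∅.
  x = 6: f ≡ 0 at y ∈ {9}; g ≡ 0 at y ∈ {2, 7}; common: ∅.
  x = 7: f ≡ 0 at y ∈ {5}; g ≡ 0 at y ∈ ∅; common: ∅.
  x = 8: f ≡ 0 at y ∈ {1}; g ≡ 0 at y ∈ ∅; common: ∅.
  x = 9: f ≡ 0 at y ∈ {8}; g ≡ 0 at y ∈ ∅; common: ∅.
  x = 10: f ≡ 0 at y ∈ {4}; g ≡ 0 at y ∈ ∅; common: ∅.
Collecting: common zeros = ∅, so the count is 0.
Comparison with the Bézout bound: 0 ≤ 2 = deg(f)·deg(g), as expected for curves with no common component (the affine F_11-count falls short of the bound because intersections may lie at infinity, over extension fields, or carry multiplicity).


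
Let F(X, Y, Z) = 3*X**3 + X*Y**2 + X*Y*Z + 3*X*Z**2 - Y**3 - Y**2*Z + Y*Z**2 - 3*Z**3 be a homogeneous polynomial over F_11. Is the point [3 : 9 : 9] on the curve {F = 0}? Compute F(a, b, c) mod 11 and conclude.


F(3,9,9) ≡ 8 (mod 11); P is NOT on the curve.

Evaluate F(3, 9, 9) term-by-term (mod 11).
  3*X**3 ↦ 3·27·1·1 = 81
  X*Y**2 ↦ 1·3·81·1 = 243
  X*Y*Z ↦ 1·3·9·9 = 243
  3*X*Z**2 ↦ 3·3·1·81 = 729
  -Y**3 ↦ -1·1·729·1 = -729
  -Y**2*Z ↦ -1·1·81·9 = -729
  Y*Z**2 ↦ 1·1·9·81 = 729
  -3*Z**3 ↦ -3·1·1·729 = -2187
Sum: F(3, 9, 9) = (81) + (243) + (243) + (729) + (-729) + (-729) + (729) + (-2187) = -1620.
Reducing mod 11: -1620 ≡ 8 (mod 11).
Since F(a, b, c) ≡ 8 ≠ 0 (mod 11), P does NOT lie on the curve.


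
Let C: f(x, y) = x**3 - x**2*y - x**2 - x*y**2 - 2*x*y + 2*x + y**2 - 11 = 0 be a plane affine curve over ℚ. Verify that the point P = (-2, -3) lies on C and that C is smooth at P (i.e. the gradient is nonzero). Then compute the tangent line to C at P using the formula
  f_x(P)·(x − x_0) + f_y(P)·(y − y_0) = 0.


Tangent line at P: 3*x - 18*y - 48 = 0.

Step 1: f(-2, -3) = 0, so P lies on C.
Step 2: partial derivatives
  f_x(x, y) = 3*x**2 - 2*x*y - 2*x - y**2 - 2*y + 2, f_y(x, y) = -x**2 - 2*x*y - 2*x + 2*y.
  f_x(P) = 3, f_y(P) = -18 (gradient nonzero, so P is smooth).
Step 3: tangent line at P: 3·(x − -2) + -18·(y − -3) = 0.
Expanding: 3*x - 18*y - 48 = 0.


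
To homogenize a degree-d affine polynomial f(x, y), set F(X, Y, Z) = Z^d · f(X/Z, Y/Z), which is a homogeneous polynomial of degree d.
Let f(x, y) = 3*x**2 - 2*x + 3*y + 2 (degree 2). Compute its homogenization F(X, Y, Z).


F(X, Y, Z) = 3*X**2 - 2*X*Z + 3*Y*Z + 2*Z**2

deg(f) = 2.
Substitute x = X/Z, y = Y/Z into f, then multiply by Z^2.
  monomial 3·x^2·y^0 ↦ 3·X^2·Y^0·Z^0.
  monomial -2·x^1·y^0 ↦ -2·X^1·Y^0·Z^1.
  monomial 3·x^0·y^1 ↦ 3·X^0·Y^1·Z^1.
  monomial 2·x^0·y^0 ↦ 2·X^0·Y^0·Z^2.
Collecting: F(X, Y, Z) = 3*X**2 - 2*X*Z + 3*Y*Z + 2*Z**2.


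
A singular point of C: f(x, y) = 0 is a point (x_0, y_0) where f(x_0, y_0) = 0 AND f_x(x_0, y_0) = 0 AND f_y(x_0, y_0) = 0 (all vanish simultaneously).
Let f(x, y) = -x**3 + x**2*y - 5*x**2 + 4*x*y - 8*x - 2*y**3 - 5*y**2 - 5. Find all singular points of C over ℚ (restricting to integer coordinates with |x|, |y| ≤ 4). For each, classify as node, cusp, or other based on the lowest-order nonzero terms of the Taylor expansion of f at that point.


Singular points: {(-2, -1)}; classification: cusp.

Compute partial derivatives:
  f_x = -3*x**2 + 2*x*y - 10*x + 4*y - 8.
  f_y = x**2 + 4*x - 6*y**2 - 10*y.
Scan x_0 ∈ {−4, ..., 4}. For each x_0, f_y(x_0, y) is a polynomial in y; find its integer roots y ∈ {−4, ..., 4}, then test f_x and f at those candidates.
  x = -4: f_y(-4, y) = -6*y**2 - 10*y; vanishes at y ∈ {0}. (-4, 0): f_x = -16 ≠ 0.
  x = -3: f_y(-3, y) = -6*y**2 - 10*y - 3; no integer root y with |y| ≤ 4.
  x = -2: f_y(-2, y) = -6*y**2 - 10*y - 4; vanishes at y ∈ {-1}. (-2, -1): f_x = 0, f = 0 — SINGULAR.
  x = -1: f_y(-1, y) = -6*y**2 - 10*y - 3; no integer root y with |y| ≤ 4.
  x = 0: f_y(0, y) = -6*y**2 - 10*y; vanishes at y ∈ {0}. (0, 0): f_x = -8 ≠ 0.
  x = 1: f_y(1, y) = -6*y**2 - 10*y + 5; no integer root y with |y| ≤ 4.
  x = 2: f_y(2, y) = -6*y**2 - 10*y + 12; no integer root y with |y| ≤ 4.
  x = 3: f_y(3, y) = -6*y**2 - 10*y + 21; no integer root y with |y| ≤ 4.
  x = 4: f_y(4, y) = -6*y**2 - 10*y + 32; no integer root y with |y| ≤ 4.
Only singular point on the grid: (-2, -1).
Classify: substitute x = -2 + u, y = -1 + v and expand: f = -u**3 + u**2*v - 2*v**3 + v**2.
No constant or linear terms (consistent with a singular point). Quadratic part: v**2. Cubic part: -u**3 + u**2*v - 2*v**3.
The quadratic part v**2 is a perfect square, so there is a single (double) tangent line v = 0, i.e. y = -1. Restricting the cubic part to that line (v = 0) leaves -u**3 ≠ 0, so f is not divisible by v and the branch is v² ≈ u**3 to lowest order — this is a cusp.
Classification: cusp.


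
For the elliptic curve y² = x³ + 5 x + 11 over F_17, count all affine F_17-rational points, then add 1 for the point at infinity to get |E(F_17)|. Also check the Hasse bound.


Affine points = {(1, 0), (3, 6), (3, 11), (5, 5), (5, 12), (6, 6), (6, 11), (7, 7), (7, 10), (8, 6), (8, 11)}; affine count = 11; |E(F_17)| = 12.

Discriminant check: Δ ∝ 4a³ + 27b² = 4·5³ + 27·11² = 4·125 + 27·121 ≡ 10 (mod 17). Nonzero ⇒ E is nonsingular.
For each x ∈ F_17, compute rhs = x³ + 5·x + 11 mod 17, then count y ∈ F_17 with y² ≡ rhs.
  x = 0: rhs = 11, matching y values: none (0 points).
  x = 1: rhs = 0, matching y values: 0 (1 points).
  x = 2: rhs = 12, matching y values: none (0 points).
  x = 3: rhs = 2, matching y values: 6, 11 (2 points).
  x = 4: rhs = 10, matching y values: none (0 points).
  x = 5: rhs = 8, matching y values: 5, 12 (2 points).
  x = 6: rhs = 2, matching y values: 6, 11 (2 points).
  x = 7: rhs = 15, matching y values: 7, 10 (2 points).
  x = 8: rhs = 2, matching y values: 6, 11 (2 points).
  x = 9: rhs = 3, matching y values: none (0 points).
  x = 10: rhs = 7, matching y values: none (0 points).
  x = 11: rhs = 3, matching y values: none (0 points).
  x = 12: rhs = 14, matching y values: none (0 points).
  x = 13: rhs = 12, matching y values: none (0 points).
  x = 14: rhs = 3, matching y values: none (0 points).
  x = 15: rhs = 10, matching y values: none (0 points).
  x = 16: rhs = 5, matching y values: none (0 points).
Total affine count: 11.
Full point count |E(F_17)| = 11 + 1 = 12.
Hasse bound: |12 − (17+1)| = |-6| = 6 ≤ 2√17 ≈ 8.2462 ✓.


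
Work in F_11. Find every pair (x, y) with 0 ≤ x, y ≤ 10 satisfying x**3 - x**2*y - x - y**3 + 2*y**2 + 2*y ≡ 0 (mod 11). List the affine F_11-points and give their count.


Affine F_11-points: {(0, 0), (0, 6), (0, 7), (1, 0), (2, 7), (2, 10), (4, 10), (5, 7), (6, 3), (7, 2), (10, 0)}; count = 11.

For each of the 121 pairs (x, y) ∈ F_11², evaluate f(x, y) mod 11. Record the zeros.
  x = 0: [0↦0, 1↦3, 2↦4, 3↦8, 4↦9, 5↦1, 6↦0, 7↦0, 8↦6, 9↦1, 10↦1]  zeros at y ∈ {0, 6, 7}
  x = 1: [0↦0, 1↦2, 2↦2, 3↦5, 4↦5, 5↦7, 6↦5, 7↦4, 8↦9, 9↦3, 10↦2]  zeros at y ∈ {0}
  x = 2: [0↦6, 1↦5, 2↦2, 3↦2, 4↦10, 5↦9, 6↦4, 7↦0, 8↦2, 9↦4, 10↦0]  zeros at y ∈ {7, 10}
  x = 3: [0↦2, 1↦7, 2↦10, 3↦5, 4↦8, 5↦2, 6↦3, 7↦5, 8↦2, 9↦10, 10↦1]  zeros at y ∈ ∅
  x = 4: [0↦5, 1↦3, 2↦10, 3↦9, 4↦5, 5↦3, 6↦8, 7↦3, 8↦4, 9↦5, 10↦0]  zeros at y ∈ {10}
  x = 5: [0↦10, 1↦10, 2↦8, 3↦9, 4↦7, 5↦7, 6↦3, 7↦0, 8↦3, 9↦6, 10↦3]  zeros at y ∈ {7}
  x = 6: [0↦1, 1↦1, 2↦10, 3↦0, 4↦9, 5↦9, 6↦5, 7↦2, 8↦5, 9↦8, 10↦5]  zeros at y ∈ {3}
  x = 7: [0↦6, 1↦4, 2↦0, 3↦10, 4↦6, 5↦4, 6↦9, 7↦4, 8↦5, 9↦6, 10↦1]  zeros at y ∈ {2}
  x = 8: [0↦9, 1↦3, 2↦6, 3↦1, 4↦4, 5↦9, 6↦10, 7↦1, 8↦9, 9↦6, 10↦8]  zeros at y ∈ ∅
  x = 9: [0↦5, 1↦4, 2↦1, 3↦1, 4↦9, 5↦8, 6↦3, 7↦10, 8↦1, 9↦3, 10↦10]  zeros at y ∈ ∅
  x = 10: [0↦0, 1↦2, 2↦2, 3↦5, 4↦5, 5↦7, 6↦5, 7↦4, 8↦9, 9↦3, 10↦2]  zeros at y ∈ {0}
Collecting zeros: affine points = {(0, 0), (0, 6), (0, 7), (1, 0), (2, 7), (2, 10), (4, 10), (5, 7), (6, 3), (7, 2), (10, 0)}.
Total count |C(F_11)_aff| = 11.


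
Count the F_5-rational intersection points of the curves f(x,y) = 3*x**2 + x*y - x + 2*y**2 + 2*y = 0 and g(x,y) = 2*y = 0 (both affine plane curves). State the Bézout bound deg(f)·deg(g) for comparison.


Common zeros: {(0, 0), (2, 0)}; count = 2; Bézout bound = 2.

deg(f) = 2, deg(g) = 1, so Bézout bound = 2.
Scan x ∈ F_5. For each x, list the y ∈ F_5 with f(x, y) ≡ 0 and those with g(x, y) ≡ 0 (mod 5); the common zeros in that column are the intersection.
  x = 0: f ≡ 0 at y ∈ {0, 4}; g ≡ 0 at y ∈ {0}; common: {0}.
  x = 1: f ≡ 0 at y ∈ ∅; g ≡ 0 at y ∈ {0}; common: ∅.
  x = 2: f ≡ 0 at y ∈ {0, 3}; g ≡ 0 at y ∈ {0}; common: {0}.
  x = 3: f ≡ 0 at y ∈ ∅; g ≡ 0 at y ∈ {0}; common: ∅.
  x = 4: f ≡ 0 at y ∈ {3, 4}; g ≡ 0 at y ∈ {0}; common: ∅.
Collecting: common zeros = {(0, 0), (2, 0)}, so the count is 2.
Comparison with the Bézout bound: 2 ≤ 2 = deg(f)·deg(g), as expected for curves with no common component (the bound is attained).


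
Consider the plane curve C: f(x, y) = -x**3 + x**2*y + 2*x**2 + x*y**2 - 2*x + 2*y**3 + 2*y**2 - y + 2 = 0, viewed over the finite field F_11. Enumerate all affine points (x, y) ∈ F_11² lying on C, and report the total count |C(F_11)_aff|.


Affine F_11-points: {(0, 5), (2, 5), (3, 3), (5, 4), (5, 5), (6, 0), (6, 3), (6, 4), (7, 1), (7, 3), (7, 8), (9, 0), (9, 2), (9, 9)}; count = 14.

For each of the 121 pairs (x, y) ∈ F_11², evaluate f(x, y) mod 11. Record the zeros.
  x = 0: [0↦2, 1↦5, 2↦2, 3↦5, 4↦4, 5↦0, 6↦5, 7↦9, 8↦2, 9↦7, 10↦3]  zeros at y ∈ {5}
  x = 1: [0↦1, 1↦6, 2↦7, 3↦5, 4↦1, 5↦7, 6↦2, 7↦9, 8↦7, 9↦8, 10↦2]  zeros at y ∈ ∅
  x = 2: [0↦9, 1↦7, 2↦3, 3↦9, 4↦4, 5↦0, 6↦9, 7↦10, 8↦4, 9↦3, 10↦8]  zeros at y ∈ {5}
  x = 3: [0↦9, 1↦2, 2↦6, 3↦0, 4↦7, 5↦6, 6↦9, 7↦6, 8↦9, 9↦8, 10↦4]  zeros at y ∈ {3}
  x = 4: [0↦6, 1↦7, 2↦10, 3↦5, 4↦4, 5↦8, 6↦7, 7↦2, 8↦5, 9↦6, 10↦6]  zeros at y ∈ ∅
  x = 5: [0↦5, 1↦5, 2↦9, 3↦7, 4↦0, 5↦0, 6↦8, 7↦3, 8↦8, 9↦2, 10↦8]  zeros at y ∈ {4, 5}
  x = 6: [0↦0, 1↦1, 2↦8, 3↦0, 4↦0, 5↦9, 6↦6, 7↦3, 8↦1, 9↦1, 10↦4]  zeros at y ∈ {0, 3, 4}
  x = 7: [0↦7, 1↦0, 2↦1, 3↦0, 4↦9, 5↦7, 6↦6, 7↦7, 8↦0, 9↦8, 10↦10]  zeros at y ∈ {1, 3, 8}
  x = 8: [0↦9, 1↦7, 2↦4, 3↦1, 4↦10, 5↦10, 6↦2, 7↦9, 8↦10, 9↦6, 10↦9]  zeros at y ∈ ∅
  x = 9: [0↦0, 1↦5, 2↦0, 3↦8, 4↦8, 5↦1, 6↦10, 7↦3, 8↦3, 9↦0, 10↦6]  zeros at y ∈ {0, 2, 9}
  x = 10: [0↦7, 1↦10, 2↦5, 3↦4, 4↦8, 5↦7, 6↦2, 7↦5, 8↦6, 9↦6, 10↦6]  zeros at y ∈ ∅
Collecting zeros: affine points = {(0, 5), (2, 5), (3, 3), (5, 4), (5, 5), (6, 0), (6, 3), (6, 4), (7, 1), (7, 3), (7, 8), (9, 0), (9, 2), (9, 9)}.
Total count |C(F_11)_aff| = 14.


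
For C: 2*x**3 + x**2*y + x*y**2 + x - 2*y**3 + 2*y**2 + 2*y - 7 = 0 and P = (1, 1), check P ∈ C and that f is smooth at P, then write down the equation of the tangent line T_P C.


Tangent line at P: 10*x + 3*y - 13 = 0.

Step 1: f(1, 1) = 0, so P lies on C.
Step 2: partial derivatives
  f_x(x, y) = 6*x**2 + 2*x*y + y**2 + 1, f_y(x, y) = x**2 + 2*x*y - 6*y**2 + 4*y + 2.
  f_x(P) = 10, f_y(P) = 3 (gradient nonzero, so P is smooth).
Step 3: tangent line at P: 10·(x − 1) + 3·(y − 1) = 0.
Expanding: 10*x + 3*y - 13 = 0.


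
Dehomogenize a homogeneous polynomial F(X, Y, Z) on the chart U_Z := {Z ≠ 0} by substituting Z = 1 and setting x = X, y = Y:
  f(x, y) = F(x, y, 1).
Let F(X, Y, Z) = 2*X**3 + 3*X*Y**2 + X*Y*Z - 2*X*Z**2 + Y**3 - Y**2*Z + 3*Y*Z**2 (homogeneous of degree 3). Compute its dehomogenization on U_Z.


f(x, y) = 2*x**3 + 3*x*y**2 + x*y - 2*x + y**3 - y**2 + 3*y

On U_Z we set Z = 1. Each monomial c·X^i·Y^j·Z^k in F becomes c·x^i·y^j·1^k = c·x^i·y^j.
Substituting Z = 1: F(X, Y, 1) = 2*x**3 + 3*x*y**2 + x*y - 2*x + y**3 - y**2 + 3*y.
Note: deg(f) ≤ deg(F) = 3; strict inequality happens when F is divisible by Z (lost terms).


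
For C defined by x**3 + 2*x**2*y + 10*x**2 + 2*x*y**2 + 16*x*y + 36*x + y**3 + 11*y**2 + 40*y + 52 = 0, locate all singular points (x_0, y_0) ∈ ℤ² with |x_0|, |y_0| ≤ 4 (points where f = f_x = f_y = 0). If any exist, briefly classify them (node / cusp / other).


Singular points: {(-2, -2)}; classification: cusp.

Compute partial derivatives:
  f_x = 3*x**2 + 4*x*y + 20*x + 2*y**2 + 16*y + 36.
  f_y = 2*x**2 + 4*x*y + 16*x + 3*y**2 + 22*y + 40.
Scan x_0 ∈ {−4, ..., 4}. For each x_0, f_y(x_0, y) is a polynomial in y; find its integer roots y ∈ {−4, ..., 4}, then test f_x and f at those candidates.
  x = -4: f_y(-4, y) = 3*y**2 + 6*y + 8; no integer root y with |y| ≤ 4.
  x = -3: f_y(-3, y) = 3*y**2 + 10*y + 10; no integer root y with |y| ≤ 4.
  x = -2: f_y(-2, y) = 3*y**2 + 14*y + 16; vanishes at y ∈ {-2}. (-2, -2): f_x = 0, f = 0 — SINGULAR.
  x = -1: f_y(-1, y) = 3*y**2 + 18*y + 26; no integer root y with |y| ≤ 4.
  x = 0: f_y(0, y) = 3*y**2 + 22*y + 40; vanishes at y ∈ {-4}. (0, -4): f_x = 4 ≠ 0.
  x = 1: f_y(1, y) = 3*y**2 + 26*y + 58; no integer root y with |y| ≤ 4.
  x = 2: f_y(2, y) = 3*y**2 + 30*y + 80; no integer root y with |y| ≤ 4.
  x = 3: f_y(3, y) = 3*y**2 + 34*y + 106; no integer root y with |y| ≤ 4.
  x = 4: f_y(4, y) = 3*y**2 + 38*y + 136; no integer root y with |y| ≤ 4.
Only singular point on the grid: (-2, -2).
Classify: substitute x = -2 + u, y = -2 + v and expand: f = u**3 + 2*u**2*v + 2*u*v**2 + v**3 + v**2.
No constant or linear terms (consistent with a singular point). Quadratic part: v**2. Cubic part: u**3 + 2*u**2*v + 2*u*v**2 + v**3.
The quadratic part v**2 is a perfect square, so there is a single (double) tangent line v = 0, i.e. y = -2. Restricting the cubic part to that line (v = 0) leaves u**3 ≠ 0, so f is not divisible by v and the branch is v² ≈ -u**3 to lowest order — this is a cusp.
Classification: cusp.


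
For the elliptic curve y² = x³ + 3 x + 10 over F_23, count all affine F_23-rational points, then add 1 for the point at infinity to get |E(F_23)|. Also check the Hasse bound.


Affine points = {(2, 1), (2, 22), (3, 0), (5, 9), (5, 14), (7, 11), (7, 12), (12, 7), (12, 16), (14, 6), (14, 17), (15, 7), (15, 16), (17, 11), (17, 12), (18, 10), (18, 13), (19, 7), (19, 16), (22, 11), (22, 12)}; affine count = 21; |E(F_23)| = 22.

Discriminant check: Δ ∝ 4a³ + 27b² = 4·3³ + 27·10² = 4·27 + 27·100 ≡ 2 (mod 23). Nonzero ⇒ E is nonsingular.
For each x ∈ F_23, compute rhs = x³ + 3·x + 10 mod 23, then count y ∈ F_23 with y² ≡ rhs.
  x = 0: rhs = 10, matching y values: none (0 points).
  x = 1: rhs = 14, matching y values: none (0 points).
  x = 2: rhs = 1, matching y values: 1, 22 (2 points).
  x = 3: rhs = 0, matching y values: 0 (1 points).
  x = 4: rhs = 17, matching y values: none (0 points).
  x = 5: rhs = 12, matching y values: 9, 14 (2 points).
  x = 6: rhs = 14, matching y values: none (0 points).
  x = 7: rhs = 6, matching y values: 11, 12 (2 points).
  x = 8: rhs = 17, matching y values: none (0 points).
  x = 9: rhs = 7, matching y values: none (0 points).
  x = 10: rhs = 5, matching y values: none (0 points).
  x = 11: rhs = 17, matching y values: none (0 points).
  x = 12: rhs = 3, matching y values: 7, 16 (2 points).
  x = 13: rhs = 15, matching y values: none (0 points).
  x = 14: rhs = 13, matching y values: 6, 17 (2 points).
  x = 15: rhs = 3, matching y values: 7, 16 (2 points).
  x = 16: rhs = 14, matching y values: none (0 points).
  x = 17: rhs = 6, matching y values: 11, 12 (2 points).
  x = 18: rhs = 8, matching y values: 10, 13 (2 points).
  x = 19: rhs = 3, matching y values: 7, 16 (2 points).
  x = 20: rhs = 20, matching y values: none (0 points).
  x = 21: rhs = 19, matching y values: none (0 points).
  x = 22: rhs = 6, matching y values: 11, 12 (2 points).
Total affine count: 21.
Full point count |E(F_23)| = 21 + 1 = 22.
Hasse bound: |22 − (23+1)| = |-2| = 2 ≤ 2√23 ≈ 9.5917 ✓.
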